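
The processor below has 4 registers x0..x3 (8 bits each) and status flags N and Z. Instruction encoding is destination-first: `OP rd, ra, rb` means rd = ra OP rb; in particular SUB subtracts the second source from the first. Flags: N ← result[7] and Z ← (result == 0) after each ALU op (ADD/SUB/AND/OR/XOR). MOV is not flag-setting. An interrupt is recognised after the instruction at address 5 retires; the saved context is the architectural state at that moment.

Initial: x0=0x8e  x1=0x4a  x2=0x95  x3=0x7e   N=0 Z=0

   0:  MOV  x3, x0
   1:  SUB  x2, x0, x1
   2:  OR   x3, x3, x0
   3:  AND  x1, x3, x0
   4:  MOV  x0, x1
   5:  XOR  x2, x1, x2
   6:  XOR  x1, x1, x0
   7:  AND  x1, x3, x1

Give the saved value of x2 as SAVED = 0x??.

SAVED = 0xca

after  0: x0=0x8e x1=0x4a x2=0x95 x3=0x8e  N=0 Z=0
after  1: x0=0x8e x1=0x4a x2=0x44 x3=0x8e  N=0 Z=0
after  2: x0=0x8e x1=0x4a x2=0x44 x3=0x8e  N=1 Z=0
after  3: x0=0x8e x1=0x8e x2=0x44 x3=0x8e  N=1 Z=0
after  4: x0=0x8e x1=0x8e x2=0x44 x3=0x8e  N=1 Z=0
after  5: x0=0x8e x1=0x8e x2=0xca x3=0x8e  N=1 Z=0
-- IRQ taken; context saved, return-PC = 6 --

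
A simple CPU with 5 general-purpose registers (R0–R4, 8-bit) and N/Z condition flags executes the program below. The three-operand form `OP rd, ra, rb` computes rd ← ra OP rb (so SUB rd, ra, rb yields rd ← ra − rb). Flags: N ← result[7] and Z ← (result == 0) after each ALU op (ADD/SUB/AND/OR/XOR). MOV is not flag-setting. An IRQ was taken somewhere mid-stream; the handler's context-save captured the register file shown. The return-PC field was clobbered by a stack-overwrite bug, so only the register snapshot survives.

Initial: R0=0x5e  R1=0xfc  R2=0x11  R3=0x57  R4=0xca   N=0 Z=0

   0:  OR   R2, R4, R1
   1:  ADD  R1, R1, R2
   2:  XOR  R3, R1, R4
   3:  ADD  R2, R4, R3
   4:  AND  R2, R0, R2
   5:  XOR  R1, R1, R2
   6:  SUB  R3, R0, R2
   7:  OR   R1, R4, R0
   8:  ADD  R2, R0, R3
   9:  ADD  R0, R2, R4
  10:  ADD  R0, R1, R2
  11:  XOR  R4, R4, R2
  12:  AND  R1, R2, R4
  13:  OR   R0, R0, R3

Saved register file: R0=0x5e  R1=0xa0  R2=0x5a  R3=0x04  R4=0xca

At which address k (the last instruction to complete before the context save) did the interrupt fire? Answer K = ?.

after  0: R0=0x5e R1=0xfc R2=0xfe R3=0x57 R4=0xca  N=1 Z=0
after  1: R0=0x5e R1=0xfa R2=0xfe R3=0x57 R4=0xca  N=1 Z=0
after  2: R0=0x5e R1=0xfa R2=0xfe R3=0x30 R4=0xca  N=0 Z=0
after  3: R0=0x5e R1=0xfa R2=0xfa R3=0x30 R4=0xca  N=1 Z=0
after  4: R0=0x5e R1=0xfa R2=0x5a R3=0x30 R4=0xca  N=0 Z=0
after  5: R0=0x5e R1=0xa0 R2=0x5a R3=0x30 R4=0xca  N=1 Z=0
after  6: R0=0x5e R1=0xa0 R2=0x5a R3=0x04 R4=0xca  N=0 Z=0
-- IRQ taken; context saved, return-PC = 7 --

K = 6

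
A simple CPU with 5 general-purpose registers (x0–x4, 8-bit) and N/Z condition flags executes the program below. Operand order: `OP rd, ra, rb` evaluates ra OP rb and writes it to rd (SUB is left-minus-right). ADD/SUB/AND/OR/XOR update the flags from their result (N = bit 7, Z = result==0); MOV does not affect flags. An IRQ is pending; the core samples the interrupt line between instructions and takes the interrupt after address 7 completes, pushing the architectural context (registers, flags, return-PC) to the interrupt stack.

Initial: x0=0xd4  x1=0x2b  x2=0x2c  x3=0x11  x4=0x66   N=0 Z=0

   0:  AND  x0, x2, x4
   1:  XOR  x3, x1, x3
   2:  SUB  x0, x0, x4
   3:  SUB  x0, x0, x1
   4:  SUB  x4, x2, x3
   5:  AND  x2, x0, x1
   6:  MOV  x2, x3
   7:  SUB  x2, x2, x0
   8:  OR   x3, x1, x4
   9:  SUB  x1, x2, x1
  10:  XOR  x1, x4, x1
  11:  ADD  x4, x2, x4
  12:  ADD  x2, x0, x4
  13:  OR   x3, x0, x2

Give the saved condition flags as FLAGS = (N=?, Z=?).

FLAGS = (N=1, Z=0)

after  0: x0=0x24 x1=0x2b x2=0x2c x3=0x11 x4=0x66  N=0 Z=0
after  1: x0=0x24 x1=0x2b x2=0x2c x3=0x3a x4=0x66  N=0 Z=0
after  2: x0=0xbe x1=0x2b x2=0x2c x3=0x3a x4=0x66  N=1 Z=0
after  3: x0=0x93 x1=0x2b x2=0x2c x3=0x3a x4=0x66  N=1 Z=0
after  4: x0=0x93 x1=0x2b x2=0x2c x3=0x3a x4=0xf2  N=1 Z=0
after  5: x0=0x93 x1=0x2b x2=0x03 x3=0x3a x4=0xf2  N=0 Z=0
after  6: x0=0x93 x1=0x2b x2=0x3a x3=0x3a x4=0xf2  N=0 Z=0
after  7: x0=0x93 x1=0x2b x2=0xa7 x3=0x3a x4=0xf2  N=1 Z=0
-- IRQ taken; context saved, return-PC = 8 --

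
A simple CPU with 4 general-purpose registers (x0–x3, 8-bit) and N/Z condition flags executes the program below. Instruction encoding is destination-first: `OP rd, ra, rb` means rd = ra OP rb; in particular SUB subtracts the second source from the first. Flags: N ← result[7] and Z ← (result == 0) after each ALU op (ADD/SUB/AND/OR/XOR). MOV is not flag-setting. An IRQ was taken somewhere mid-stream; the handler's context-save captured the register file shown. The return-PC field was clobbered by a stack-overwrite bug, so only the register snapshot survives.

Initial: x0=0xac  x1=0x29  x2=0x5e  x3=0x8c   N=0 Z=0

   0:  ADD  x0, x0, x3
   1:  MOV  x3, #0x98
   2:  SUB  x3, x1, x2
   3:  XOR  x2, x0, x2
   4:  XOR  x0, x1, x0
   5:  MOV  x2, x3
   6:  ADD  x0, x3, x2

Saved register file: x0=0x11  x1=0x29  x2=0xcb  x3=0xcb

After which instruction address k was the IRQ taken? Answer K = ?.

K = 5

after  0: x0=0x38 x1=0x29 x2=0x5e x3=0x8c  N=0 Z=0
after  1: x0=0x38 x1=0x29 x2=0x5e x3=0x98  N=0 Z=0
after  2: x0=0x38 x1=0x29 x2=0x5e x3=0xcb  N=1 Z=0
after  3: x0=0x38 x1=0x29 x2=0x66 x3=0xcb  N=0 Z=0
after  4: x0=0x11 x1=0x29 x2=0x66 x3=0xcb  N=0 Z=0
after  5: x0=0x11 x1=0x29 x2=0xcb x3=0xcb  N=0 Z=0
-- IRQ taken; context saved, return-PC = 6 --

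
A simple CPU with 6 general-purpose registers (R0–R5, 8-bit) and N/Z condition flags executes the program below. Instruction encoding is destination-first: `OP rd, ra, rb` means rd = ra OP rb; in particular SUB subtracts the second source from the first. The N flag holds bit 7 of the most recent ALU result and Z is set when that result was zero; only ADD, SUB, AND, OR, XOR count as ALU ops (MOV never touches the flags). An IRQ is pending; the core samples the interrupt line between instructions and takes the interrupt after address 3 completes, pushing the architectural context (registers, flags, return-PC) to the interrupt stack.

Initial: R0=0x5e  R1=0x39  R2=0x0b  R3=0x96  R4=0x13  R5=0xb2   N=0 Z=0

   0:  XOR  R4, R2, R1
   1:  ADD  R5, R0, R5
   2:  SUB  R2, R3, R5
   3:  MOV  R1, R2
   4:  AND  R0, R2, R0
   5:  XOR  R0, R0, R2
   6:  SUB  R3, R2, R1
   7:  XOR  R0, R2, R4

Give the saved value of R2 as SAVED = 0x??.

SAVED = 0x86

after  0: R0=0x5e R1=0x39 R2=0x0b R3=0x96 R4=0x32 R5=0xb2  N=0 Z=0
after  1: R0=0x5e R1=0x39 R2=0x0b R3=0x96 R4=0x32 R5=0x10  N=0 Z=0
after  2: R0=0x5e R1=0x39 R2=0x86 R3=0x96 R4=0x32 R5=0x10  N=1 Z=0
after  3: R0=0x5e R1=0x86 R2=0x86 R3=0x96 R4=0x32 R5=0x10  N=1 Z=0
-- IRQ taken; context saved, return-PC = 4 --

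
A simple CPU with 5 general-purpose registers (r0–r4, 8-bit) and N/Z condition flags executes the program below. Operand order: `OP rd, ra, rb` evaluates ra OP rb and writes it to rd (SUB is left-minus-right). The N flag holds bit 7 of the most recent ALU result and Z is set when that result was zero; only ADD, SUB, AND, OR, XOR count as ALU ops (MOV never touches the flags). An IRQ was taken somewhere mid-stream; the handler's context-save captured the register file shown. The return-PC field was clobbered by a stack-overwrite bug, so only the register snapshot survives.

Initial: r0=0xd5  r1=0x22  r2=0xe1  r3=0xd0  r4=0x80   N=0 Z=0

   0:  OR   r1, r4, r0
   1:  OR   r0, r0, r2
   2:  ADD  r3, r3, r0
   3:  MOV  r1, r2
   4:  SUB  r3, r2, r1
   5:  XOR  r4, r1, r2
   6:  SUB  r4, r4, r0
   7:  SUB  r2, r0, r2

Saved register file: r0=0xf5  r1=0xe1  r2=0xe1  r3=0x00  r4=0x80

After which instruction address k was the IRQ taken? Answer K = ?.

K = 4

after  0: r0=0xd5 r1=0xd5 r2=0xe1 r3=0xd0 r4=0x80  N=1 Z=0
after  1: r0=0xf5 r1=0xd5 r2=0xe1 r3=0xd0 r4=0x80  N=1 Z=0
after  2: r0=0xf5 r1=0xd5 r2=0xe1 r3=0xc5 r4=0x80  N=1 Z=0
after  3: r0=0xf5 r1=0xe1 r2=0xe1 r3=0xc5 r4=0x80  N=1 Z=0
after  4: r0=0xf5 r1=0xe1 r2=0xe1 r3=0x00 r4=0x80  N=0 Z=1
-- IRQ taken; context saved, return-PC = 5 --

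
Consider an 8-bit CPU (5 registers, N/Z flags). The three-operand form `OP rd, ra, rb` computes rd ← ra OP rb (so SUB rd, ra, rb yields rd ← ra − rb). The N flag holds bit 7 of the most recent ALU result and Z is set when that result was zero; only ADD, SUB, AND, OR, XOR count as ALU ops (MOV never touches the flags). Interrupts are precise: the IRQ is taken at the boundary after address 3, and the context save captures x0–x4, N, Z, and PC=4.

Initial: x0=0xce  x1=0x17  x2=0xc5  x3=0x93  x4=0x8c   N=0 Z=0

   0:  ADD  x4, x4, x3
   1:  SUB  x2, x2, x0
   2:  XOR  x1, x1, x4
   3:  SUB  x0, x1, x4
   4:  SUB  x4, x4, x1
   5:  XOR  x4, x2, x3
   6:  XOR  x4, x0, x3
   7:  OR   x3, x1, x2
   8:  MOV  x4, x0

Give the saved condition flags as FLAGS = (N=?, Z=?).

FLAGS = (N=1, Z=0)

after  0: x0=0xce x1=0x17 x2=0xc5 x3=0x93 x4=0x1f  N=0 Z=0
after  1: x0=0xce x1=0x17 x2=0xf7 x3=0x93 x4=0x1f  N=1 Z=0
after  2: x0=0xce x1=0x08 x2=0xf7 x3=0x93 x4=0x1f  N=0 Z=0
after  3: x0=0xe9 x1=0x08 x2=0xf7 x3=0x93 x4=0x1f  N=1 Z=0
-- IRQ taken; context saved, return-PC = 4 --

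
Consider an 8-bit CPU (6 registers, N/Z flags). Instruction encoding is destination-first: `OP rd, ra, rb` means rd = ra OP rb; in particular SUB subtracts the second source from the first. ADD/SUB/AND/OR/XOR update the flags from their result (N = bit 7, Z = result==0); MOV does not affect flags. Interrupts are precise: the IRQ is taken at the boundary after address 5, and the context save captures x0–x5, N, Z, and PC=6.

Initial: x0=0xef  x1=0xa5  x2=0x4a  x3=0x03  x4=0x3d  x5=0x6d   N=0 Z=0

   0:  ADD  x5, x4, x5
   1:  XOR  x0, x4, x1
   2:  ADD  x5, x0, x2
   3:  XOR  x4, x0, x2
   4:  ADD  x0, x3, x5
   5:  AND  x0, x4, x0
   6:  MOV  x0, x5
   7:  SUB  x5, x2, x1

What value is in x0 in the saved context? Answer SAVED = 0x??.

SAVED = 0xc0

after  0: x0=0xef x1=0xa5 x2=0x4a x3=0x03 x4=0x3d x5=0xaa  N=1 Z=0
after  1: x0=0x98 x1=0xa5 x2=0x4a x3=0x03 x4=0x3d x5=0xaa  N=1 Z=0
after  2: x0=0x98 x1=0xa5 x2=0x4a x3=0x03 x4=0x3d x5=0xe2  N=1 Z=0
after  3: x0=0x98 x1=0xa5 x2=0x4a x3=0x03 x4=0xd2 x5=0xe2  N=1 Z=0
after  4: x0=0xe5 x1=0xa5 x2=0x4a x3=0x03 x4=0xd2 x5=0xe2  N=1 Z=0
after  5: x0=0xc0 x1=0xa5 x2=0x4a x3=0x03 x4=0xd2 x5=0xe2  N=1 Z=0
-- IRQ taken; context saved, return-PC = 6 --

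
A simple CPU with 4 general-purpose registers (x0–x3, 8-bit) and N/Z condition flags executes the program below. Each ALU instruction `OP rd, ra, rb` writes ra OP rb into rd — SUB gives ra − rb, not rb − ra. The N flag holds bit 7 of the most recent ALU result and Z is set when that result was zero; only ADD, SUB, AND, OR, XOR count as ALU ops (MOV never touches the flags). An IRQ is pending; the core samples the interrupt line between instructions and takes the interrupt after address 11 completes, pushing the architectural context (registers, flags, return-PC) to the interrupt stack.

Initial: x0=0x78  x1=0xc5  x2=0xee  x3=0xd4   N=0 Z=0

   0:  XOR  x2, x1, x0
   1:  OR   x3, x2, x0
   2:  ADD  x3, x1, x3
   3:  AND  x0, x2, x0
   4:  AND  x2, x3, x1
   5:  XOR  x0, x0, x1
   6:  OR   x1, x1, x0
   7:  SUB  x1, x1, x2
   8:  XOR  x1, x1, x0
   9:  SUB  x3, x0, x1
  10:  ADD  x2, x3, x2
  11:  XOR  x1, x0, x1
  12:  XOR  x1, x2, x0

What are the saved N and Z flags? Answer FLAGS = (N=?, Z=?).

after  0: x0=0x78 x1=0xc5 x2=0xbd x3=0xd4  N=1 Z=0
after  1: x0=0x78 x1=0xc5 x2=0xbd x3=0xfd  N=1 Z=0
after  2: x0=0x78 x1=0xc5 x2=0xbd x3=0xc2  N=1 Z=0
after  3: x0=0x38 x1=0xc5 x2=0xbd x3=0xc2  N=0 Z=0
after  4: x0=0x38 x1=0xc5 x2=0xc0 x3=0xc2  N=1 Z=0
after  5: x0=0xfd x1=0xc5 x2=0xc0 x3=0xc2  N=1 Z=0
after  6: x0=0xfd x1=0xfd x2=0xc0 x3=0xc2  N=1 Z=0
after  7: x0=0xfd x1=0x3d x2=0xc0 x3=0xc2  N=0 Z=0
after  8: x0=0xfd x1=0xc0 x2=0xc0 x3=0xc2  N=1 Z=0
after  9: x0=0xfd x1=0xc0 x2=0xc0 x3=0x3d  N=0 Z=0
after 10: x0=0xfd x1=0xc0 x2=0xfd x3=0x3d  N=1 Z=0
after 11: x0=0xfd x1=0x3d x2=0xfd x3=0x3d  N=0 Z=0
-- IRQ taken; context saved, return-PC = 12 --

FLAGS = (N=0, Z=0)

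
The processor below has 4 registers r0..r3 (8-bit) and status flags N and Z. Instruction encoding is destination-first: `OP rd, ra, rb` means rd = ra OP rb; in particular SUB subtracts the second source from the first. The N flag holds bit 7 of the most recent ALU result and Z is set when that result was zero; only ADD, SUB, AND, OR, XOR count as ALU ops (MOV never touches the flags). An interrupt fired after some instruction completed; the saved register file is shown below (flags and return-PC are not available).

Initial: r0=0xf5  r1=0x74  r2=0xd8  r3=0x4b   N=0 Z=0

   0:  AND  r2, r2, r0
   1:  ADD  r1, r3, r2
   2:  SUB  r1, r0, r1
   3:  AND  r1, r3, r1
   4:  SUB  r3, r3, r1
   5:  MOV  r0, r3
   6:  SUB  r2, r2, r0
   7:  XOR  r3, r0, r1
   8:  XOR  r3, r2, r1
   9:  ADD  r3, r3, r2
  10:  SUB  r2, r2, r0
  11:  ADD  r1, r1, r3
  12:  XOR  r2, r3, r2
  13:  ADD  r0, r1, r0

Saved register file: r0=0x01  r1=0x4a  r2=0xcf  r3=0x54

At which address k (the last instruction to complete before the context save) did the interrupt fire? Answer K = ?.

K = 9

after  0: r0=0xf5 r1=0x74 r2=0xd0 r3=0x4b  N=1 Z=0
after  1: r0=0xf5 r1=0x1b r2=0xd0 r3=0x4b  N=0 Z=0
after  2: r0=0xf5 r1=0xda r2=0xd0 r3=0x4b  N=1 Z=0
after  3: r0=0xf5 r1=0x4a r2=0xd0 r3=0x4b  N=0 Z=0
after  4: r0=0xf5 r1=0x4a r2=0xd0 r3=0x01  N=0 Z=0
after  5: r0=0x01 r1=0x4a r2=0xd0 r3=0x01  N=0 Z=0
after  6: r0=0x01 r1=0x4a r2=0xcf r3=0x01  N=1 Z=0
after  7: r0=0x01 r1=0x4a r2=0xcf r3=0x4b  N=0 Z=0
after  8: r0=0x01 r1=0x4a r2=0xcf r3=0x85  N=1 Z=0
after  9: r0=0x01 r1=0x4a r2=0xcf r3=0x54  N=0 Z=0
-- IRQ taken; context saved, return-PC = 10 --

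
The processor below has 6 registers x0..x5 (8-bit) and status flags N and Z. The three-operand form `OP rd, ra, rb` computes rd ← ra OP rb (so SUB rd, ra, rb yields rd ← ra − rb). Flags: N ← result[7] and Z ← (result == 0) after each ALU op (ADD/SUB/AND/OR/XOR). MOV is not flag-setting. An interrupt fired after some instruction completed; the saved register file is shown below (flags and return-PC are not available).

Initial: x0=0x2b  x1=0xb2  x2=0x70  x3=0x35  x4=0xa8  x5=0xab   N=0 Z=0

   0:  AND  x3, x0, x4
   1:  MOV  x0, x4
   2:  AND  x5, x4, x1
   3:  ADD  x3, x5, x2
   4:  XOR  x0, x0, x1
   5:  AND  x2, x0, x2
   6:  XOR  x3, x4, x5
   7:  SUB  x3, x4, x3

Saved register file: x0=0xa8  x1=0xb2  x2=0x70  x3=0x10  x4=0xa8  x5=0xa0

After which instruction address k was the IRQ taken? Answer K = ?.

after  0: x0=0x2b x1=0xb2 x2=0x70 x3=0x28 x4=0xa8 x5=0xab  N=0 Z=0
after  1: x0=0xa8 x1=0xb2 x2=0x70 x3=0x28 x4=0xa8 x5=0xab  N=0 Z=0
after  2: x0=0xa8 x1=0xb2 x2=0x70 x3=0x28 x4=0xa8 x5=0xa0  N=1 Z=0
after  3: x0=0xa8 x1=0xb2 x2=0x70 x3=0x10 x4=0xa8 x5=0xa0  N=0 Z=0
-- IRQ taken; context saved, return-PC = 4 --

K = 3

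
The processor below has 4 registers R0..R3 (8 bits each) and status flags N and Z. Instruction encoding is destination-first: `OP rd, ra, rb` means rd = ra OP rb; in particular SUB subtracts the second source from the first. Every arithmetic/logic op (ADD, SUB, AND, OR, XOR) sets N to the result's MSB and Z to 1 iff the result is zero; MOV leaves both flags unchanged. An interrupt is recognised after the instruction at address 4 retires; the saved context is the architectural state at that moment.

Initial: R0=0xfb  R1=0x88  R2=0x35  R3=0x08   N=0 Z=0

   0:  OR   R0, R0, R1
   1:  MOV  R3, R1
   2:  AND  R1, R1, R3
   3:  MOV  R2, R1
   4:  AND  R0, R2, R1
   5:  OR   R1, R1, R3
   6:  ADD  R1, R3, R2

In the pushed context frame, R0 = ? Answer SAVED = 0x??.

SAVED = 0x88

after  0: R0=0xfb R1=0x88 R2=0x35 R3=0x08  N=1 Z=0
after  1: R0=0xfb R1=0x88 R2=0x35 R3=0x88  N=1 Z=0
after  2: R0=0xfb R1=0x88 R2=0x35 R3=0x88  N=1 Z=0
after  3: R0=0xfb R1=0x88 R2=0x88 R3=0x88  N=1 Z=0
after  4: R0=0x88 R1=0x88 R2=0x88 R3=0x88  N=1 Z=0
-- IRQ taken; context saved, return-PC = 5 --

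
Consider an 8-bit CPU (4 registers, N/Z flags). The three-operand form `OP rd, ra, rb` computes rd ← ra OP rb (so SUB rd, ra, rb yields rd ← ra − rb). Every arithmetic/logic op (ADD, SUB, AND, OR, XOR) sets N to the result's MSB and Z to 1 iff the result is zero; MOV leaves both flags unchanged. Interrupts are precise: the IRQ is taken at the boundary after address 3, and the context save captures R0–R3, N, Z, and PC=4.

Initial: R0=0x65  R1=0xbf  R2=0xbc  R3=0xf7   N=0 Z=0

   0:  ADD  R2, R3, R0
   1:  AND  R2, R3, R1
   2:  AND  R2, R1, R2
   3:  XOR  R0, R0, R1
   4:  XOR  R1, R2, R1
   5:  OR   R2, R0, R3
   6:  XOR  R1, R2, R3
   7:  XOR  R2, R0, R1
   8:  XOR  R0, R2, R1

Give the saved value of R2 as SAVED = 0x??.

after  0: R0=0x65 R1=0xbf R2=0x5c R3=0xf7  N=0 Z=0
after  1: R0=0x65 R1=0xbf R2=0xb7 R3=0xf7  N=1 Z=0
after  2: R0=0x65 R1=0xbf R2=0xb7 R3=0xf7  N=1 Z=0
after  3: R0=0xda R1=0xbf R2=0xb7 R3=0xf7  N=1 Z=0
-- IRQ taken; context saved, return-PC = 4 --

SAVED = 0xb7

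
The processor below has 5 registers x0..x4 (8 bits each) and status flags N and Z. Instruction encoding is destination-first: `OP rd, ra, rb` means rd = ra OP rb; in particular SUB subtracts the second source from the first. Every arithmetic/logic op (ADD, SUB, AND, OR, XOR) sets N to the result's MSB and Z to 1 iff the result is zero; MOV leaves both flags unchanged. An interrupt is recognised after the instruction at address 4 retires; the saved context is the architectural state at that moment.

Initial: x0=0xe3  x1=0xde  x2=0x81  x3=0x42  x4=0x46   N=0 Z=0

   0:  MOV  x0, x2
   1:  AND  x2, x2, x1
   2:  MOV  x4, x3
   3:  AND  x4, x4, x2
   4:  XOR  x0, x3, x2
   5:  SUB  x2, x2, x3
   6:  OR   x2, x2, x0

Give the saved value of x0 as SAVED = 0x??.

SAVED = 0xc2

after  0: x0=0x81 x1=0xde x2=0x81 x3=0x42 x4=0x46  N=0 Z=0
after  1: x0=0x81 x1=0xde x2=0x80 x3=0x42 x4=0x46  N=1 Z=0
after  2: x0=0x81 x1=0xde x2=0x80 x3=0x42 x4=0x42  N=1 Z=0
after  3: x0=0x81 x1=0xde x2=0x80 x3=0x42 x4=0x00  N=0 Z=1
after  4: x0=0xc2 x1=0xde x2=0x80 x3=0x42 x4=0x00  N=1 Z=0
-- IRQ taken; context saved, return-PC = 5 --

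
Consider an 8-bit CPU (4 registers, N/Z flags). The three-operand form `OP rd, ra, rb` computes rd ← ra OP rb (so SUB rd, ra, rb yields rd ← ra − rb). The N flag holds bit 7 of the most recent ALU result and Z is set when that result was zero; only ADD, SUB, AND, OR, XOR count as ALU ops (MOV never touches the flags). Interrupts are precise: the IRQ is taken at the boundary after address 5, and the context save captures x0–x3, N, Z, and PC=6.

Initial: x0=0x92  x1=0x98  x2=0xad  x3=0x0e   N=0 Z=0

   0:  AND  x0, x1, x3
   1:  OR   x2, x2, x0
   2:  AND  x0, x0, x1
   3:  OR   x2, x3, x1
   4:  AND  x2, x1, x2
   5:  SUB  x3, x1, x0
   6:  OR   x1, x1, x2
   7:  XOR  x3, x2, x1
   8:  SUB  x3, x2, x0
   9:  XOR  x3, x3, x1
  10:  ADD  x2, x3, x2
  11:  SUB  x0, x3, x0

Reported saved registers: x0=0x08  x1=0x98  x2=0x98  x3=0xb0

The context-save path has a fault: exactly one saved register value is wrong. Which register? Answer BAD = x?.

after  0: x0=0x08 x1=0x98 x2=0xad x3=0x0e  N=0 Z=0
after  1: x0=0x08 x1=0x98 x2=0xad x3=0x0e  N=1 Z=0
after  2: x0=0x08 x1=0x98 x2=0xad x3=0x0e  N=0 Z=0
after  3: x0=0x08 x1=0x98 x2=0x9e x3=0x0e  N=1 Z=0
after  4: x0=0x08 x1=0x98 x2=0x98 x3=0x0e  N=1 Z=0
after  5: x0=0x08 x1=0x98 x2=0x98 x3=0x90  N=1 Z=0
-- IRQ taken; context saved, return-PC = 6 --
mismatch: x3: reported 0xb0 vs actual 0x90

BAD = x3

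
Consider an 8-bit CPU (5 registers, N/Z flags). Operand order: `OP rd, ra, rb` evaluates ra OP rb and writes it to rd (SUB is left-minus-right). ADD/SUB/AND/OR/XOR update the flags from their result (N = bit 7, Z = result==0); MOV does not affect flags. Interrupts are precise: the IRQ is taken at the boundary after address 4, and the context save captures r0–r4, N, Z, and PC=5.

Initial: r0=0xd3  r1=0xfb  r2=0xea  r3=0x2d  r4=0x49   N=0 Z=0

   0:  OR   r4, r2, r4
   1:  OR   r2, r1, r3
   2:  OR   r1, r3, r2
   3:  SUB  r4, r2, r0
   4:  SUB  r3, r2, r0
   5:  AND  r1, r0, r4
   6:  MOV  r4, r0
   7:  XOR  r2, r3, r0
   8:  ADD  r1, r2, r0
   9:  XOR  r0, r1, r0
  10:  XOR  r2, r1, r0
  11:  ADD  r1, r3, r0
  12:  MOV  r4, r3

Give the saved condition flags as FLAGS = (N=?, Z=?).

after  0: r0=0xd3 r1=0xfb r2=0xea r3=0x2d r4=0xeb  N=1 Z=0
after  1: r0=0xd3 r1=0xfb r2=0xff r3=0x2d r4=0xeb  N=1 Z=0
after  2: r0=0xd3 r1=0xff r2=0xff r3=0x2d r4=0xeb  N=1 Z=0
after  3: r0=0xd3 r1=0xff r2=0xff r3=0x2d r4=0x2c  N=0 Z=0
after  4: r0=0xd3 r1=0xff r2=0xff r3=0x2c r4=0x2c  N=0 Z=0
-- IRQ taken; context saved, return-PC = 5 --

FLAGS = (N=0, Z=0)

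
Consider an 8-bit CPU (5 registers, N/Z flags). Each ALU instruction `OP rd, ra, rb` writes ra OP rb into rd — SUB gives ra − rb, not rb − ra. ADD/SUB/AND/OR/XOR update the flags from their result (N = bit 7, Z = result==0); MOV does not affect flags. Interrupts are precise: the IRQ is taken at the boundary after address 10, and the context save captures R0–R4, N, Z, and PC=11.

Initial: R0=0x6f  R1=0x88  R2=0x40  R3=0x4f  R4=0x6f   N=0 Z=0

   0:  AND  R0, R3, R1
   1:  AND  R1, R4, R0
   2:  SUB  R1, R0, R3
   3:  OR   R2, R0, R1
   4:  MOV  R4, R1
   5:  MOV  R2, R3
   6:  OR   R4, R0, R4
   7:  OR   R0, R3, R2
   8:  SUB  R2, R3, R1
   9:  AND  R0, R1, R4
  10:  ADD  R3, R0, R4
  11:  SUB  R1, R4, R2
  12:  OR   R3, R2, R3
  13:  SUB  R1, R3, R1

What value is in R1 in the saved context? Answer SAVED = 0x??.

SAVED = 0xb9

after  0: R0=0x08 R1=0x88 R2=0x40 R3=0x4f R4=0x6f  N=0 Z=0
after  1: R0=0x08 R1=0x08 R2=0x40 R3=0x4f R4=0x6f  N=0 Z=0
after  2: R0=0x08 R1=0xb9 R2=0x40 R3=0x4f R4=0x6f  N=1 Z=0
after  3: R0=0x08 R1=0xb9 R2=0xb9 R3=0x4f R4=0x6f  N=1 Z=0
after  4: R0=0x08 R1=0xb9 R2=0xb9 R3=0x4f R4=0xb9  N=1 Z=0
after  5: R0=0x08 R1=0xb9 R2=0x4f R3=0x4f R4=0xb9  N=1 Z=0
after  6: R0=0x08 R1=0xb9 R2=0x4f R3=0x4f R4=0xb9  N=1 Z=0
after  7: R0=0x4f R1=0xb9 R2=0x4f R3=0x4f R4=0xb9  N=0 Z=0
after  8: R0=0x4f R1=0xb9 R2=0x96 R3=0x4f R4=0xb9  N=1 Z=0
after  9: R0=0xb9 R1=0xb9 R2=0x96 R3=0x4f R4=0xb9  N=1 Z=0
after 10: R0=0xb9 R1=0xb9 R2=0x96 R3=0x72 R4=0xb9  N=0 Z=0
-- IRQ taken; context saved, return-PC = 11 --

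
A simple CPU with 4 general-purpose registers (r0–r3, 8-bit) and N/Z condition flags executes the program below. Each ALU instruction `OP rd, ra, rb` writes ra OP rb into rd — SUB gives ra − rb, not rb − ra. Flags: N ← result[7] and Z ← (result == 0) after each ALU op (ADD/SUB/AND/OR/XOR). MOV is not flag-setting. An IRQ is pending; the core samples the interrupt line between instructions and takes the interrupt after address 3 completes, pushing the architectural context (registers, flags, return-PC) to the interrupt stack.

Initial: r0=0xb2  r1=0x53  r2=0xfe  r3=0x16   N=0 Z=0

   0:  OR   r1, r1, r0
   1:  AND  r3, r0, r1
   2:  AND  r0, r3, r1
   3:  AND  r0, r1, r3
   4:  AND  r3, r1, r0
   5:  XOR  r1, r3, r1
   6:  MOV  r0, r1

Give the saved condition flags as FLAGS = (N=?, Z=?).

FLAGS = (N=1, Z=0)

after  0: r0=0xb2 r1=0xf3 r2=0xfe r3=0x16  N=1 Z=0
after  1: r0=0xb2 r1=0xf3 r2=0xfe r3=0xb2  N=1 Z=0
after  2: r0=0xb2 r1=0xf3 r2=0xfe r3=0xb2  N=1 Z=0
after  3: r0=0xb2 r1=0xf3 r2=0xfe r3=0xb2  N=1 Z=0
-- IRQ taken; context saved, return-PC = 4 --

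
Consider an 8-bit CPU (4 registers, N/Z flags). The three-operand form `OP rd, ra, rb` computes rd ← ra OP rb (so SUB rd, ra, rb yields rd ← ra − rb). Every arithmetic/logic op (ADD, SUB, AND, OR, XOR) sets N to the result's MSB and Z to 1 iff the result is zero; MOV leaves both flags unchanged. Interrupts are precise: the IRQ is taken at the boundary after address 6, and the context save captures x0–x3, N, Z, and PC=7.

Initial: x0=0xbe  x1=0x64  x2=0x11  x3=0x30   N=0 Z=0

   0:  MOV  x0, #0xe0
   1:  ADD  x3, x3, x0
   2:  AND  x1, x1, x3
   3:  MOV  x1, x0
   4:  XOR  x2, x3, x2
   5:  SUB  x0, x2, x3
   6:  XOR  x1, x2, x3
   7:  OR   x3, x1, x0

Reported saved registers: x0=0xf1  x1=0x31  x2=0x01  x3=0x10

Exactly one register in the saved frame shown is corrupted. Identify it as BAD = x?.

after  0: x0=0xe0 x1=0x64 x2=0x11 x3=0x30  N=0 Z=0
after  1: x0=0xe0 x1=0x64 x2=0x11 x3=0x10  N=0 Z=0
after  2: x0=0xe0 x1=0x00 x2=0x11 x3=0x10  N=0 Z=1
after  3: x0=0xe0 x1=0xe0 x2=0x11 x3=0x10  N=0 Z=1
after  4: x0=0xe0 x1=0xe0 x2=0x01 x3=0x10  N=0 Z=0
after  5: x0=0xf1 x1=0xe0 x2=0x01 x3=0x10  N=1 Z=0
after  6: x0=0xf1 x1=0x11 x2=0x01 x3=0x10  N=0 Z=0
-- IRQ taken; context saved, return-PC = 7 --
mismatch: x1: reported 0x31 vs actual 0x11

BAD = x1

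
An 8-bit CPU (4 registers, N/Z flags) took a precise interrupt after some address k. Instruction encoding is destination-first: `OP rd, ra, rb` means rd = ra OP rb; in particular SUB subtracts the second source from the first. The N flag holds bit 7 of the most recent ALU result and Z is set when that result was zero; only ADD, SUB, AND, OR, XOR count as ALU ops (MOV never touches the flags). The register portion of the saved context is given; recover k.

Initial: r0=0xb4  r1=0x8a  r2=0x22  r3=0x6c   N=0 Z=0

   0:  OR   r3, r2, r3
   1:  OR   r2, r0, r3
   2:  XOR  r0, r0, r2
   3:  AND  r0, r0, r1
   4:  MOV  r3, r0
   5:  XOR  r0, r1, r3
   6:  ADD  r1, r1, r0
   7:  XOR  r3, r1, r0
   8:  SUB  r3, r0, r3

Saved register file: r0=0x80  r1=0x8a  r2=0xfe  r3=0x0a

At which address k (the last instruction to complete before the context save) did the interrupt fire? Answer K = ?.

after  0: r0=0xb4 r1=0x8a r2=0x22 r3=0x6e  N=0 Z=0
after  1: r0=0xb4 r1=0x8a r2=0xfe r3=0x6e  N=1 Z=0
after  2: r0=0x4a r1=0x8a r2=0xfe r3=0x6e  N=0 Z=0
after  3: r0=0x0a r1=0x8a r2=0xfe r3=0x6e  N=0 Z=0
after  4: r0=0x0a r1=0x8a r2=0xfe r3=0x0a  N=0 Z=0
after  5: r0=0x80 r1=0x8a r2=0xfe r3=0x0a  N=1 Z=0
-- IRQ taken; context saved, return-PC = 6 --

K = 5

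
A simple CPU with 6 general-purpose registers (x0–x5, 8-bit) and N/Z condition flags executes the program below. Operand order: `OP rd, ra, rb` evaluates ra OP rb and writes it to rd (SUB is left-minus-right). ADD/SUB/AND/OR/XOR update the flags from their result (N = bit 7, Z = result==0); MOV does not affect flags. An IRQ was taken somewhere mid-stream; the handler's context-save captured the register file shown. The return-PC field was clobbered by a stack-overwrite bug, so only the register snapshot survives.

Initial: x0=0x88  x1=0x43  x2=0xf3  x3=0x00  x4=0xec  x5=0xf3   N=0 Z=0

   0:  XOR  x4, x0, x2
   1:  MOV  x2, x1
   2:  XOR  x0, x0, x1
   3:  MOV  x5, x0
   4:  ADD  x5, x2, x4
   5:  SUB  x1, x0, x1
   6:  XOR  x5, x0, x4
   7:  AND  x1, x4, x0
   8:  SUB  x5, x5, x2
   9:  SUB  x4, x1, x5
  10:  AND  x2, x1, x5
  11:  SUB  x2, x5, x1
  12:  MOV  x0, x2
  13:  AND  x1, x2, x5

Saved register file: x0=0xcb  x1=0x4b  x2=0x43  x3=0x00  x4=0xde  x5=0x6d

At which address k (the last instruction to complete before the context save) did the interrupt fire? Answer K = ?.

K = 9

after  0: x0=0x88 x1=0x43 x2=0xf3 x3=0x00 x4=0x7b x5=0xf3  N=0 Z=0
after  1: x0=0x88 x1=0x43 x2=0x43 x3=0x00 x4=0x7b x5=0xf3  N=0 Z=0
after  2: x0=0xcb x1=0x43 x2=0x43 x3=0x00 x4=0x7b x5=0xf3  N=1 Z=0
after  3: x0=0xcb x1=0x43 x2=0x43 x3=0x00 x4=0x7b x5=0xcb  N=1 Z=0
after  4: x0=0xcb x1=0x43 x2=0x43 x3=0x00 x4=0x7b x5=0xbe  N=1 Z=0
after  5: x0=0xcb x1=0x88 x2=0x43 x3=0x00 x4=0x7b x5=0xbe  N=1 Z=0
after  6: x0=0xcb x1=0x88 x2=0x43 x3=0x00 x4=0x7b x5=0xb0  N=1 Z=0
after  7: x0=0xcb x1=0x4b x2=0x43 x3=0x00 x4=0x7b x5=0xb0  N=0 Z=0
after  8: x0=0xcb x1=0x4b x2=0x43 x3=0x00 x4=0x7b x5=0x6d  N=0 Z=0
after  9: x0=0xcb x1=0x4b x2=0x43 x3=0x00 x4=0xde x5=0x6d  N=1 Z=0
-- IRQ taken; context saved, return-PC = 10 --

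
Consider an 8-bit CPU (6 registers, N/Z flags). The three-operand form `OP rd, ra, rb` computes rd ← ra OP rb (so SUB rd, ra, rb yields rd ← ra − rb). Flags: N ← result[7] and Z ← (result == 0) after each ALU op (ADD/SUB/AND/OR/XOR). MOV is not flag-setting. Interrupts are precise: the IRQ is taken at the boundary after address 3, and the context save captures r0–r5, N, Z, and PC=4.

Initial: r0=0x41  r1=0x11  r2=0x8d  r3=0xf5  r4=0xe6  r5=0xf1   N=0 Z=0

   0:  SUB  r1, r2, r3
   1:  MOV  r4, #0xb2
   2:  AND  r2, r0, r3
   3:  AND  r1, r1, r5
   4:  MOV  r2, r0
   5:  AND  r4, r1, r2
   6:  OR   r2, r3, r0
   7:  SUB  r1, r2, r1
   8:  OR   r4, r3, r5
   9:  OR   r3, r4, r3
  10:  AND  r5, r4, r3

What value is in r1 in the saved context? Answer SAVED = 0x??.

SAVED = 0x90

after  0: r0=0x41 r1=0x98 r2=0x8d r3=0xf5 r4=0xe6 r5=0xf1  N=1 Z=0
after  1: r0=0x41 r1=0x98 r2=0x8d r3=0xf5 r4=0xb2 r5=0xf1  N=1 Z=0
after  2: r0=0x41 r1=0x98 r2=0x41 r3=0xf5 r4=0xb2 r5=0xf1  N=0 Z=0
after  3: r0=0x41 r1=0x90 r2=0x41 r3=0xf5 r4=0xb2 r5=0xf1  N=1 Z=0
-- IRQ taken; context saved, return-PC = 4 --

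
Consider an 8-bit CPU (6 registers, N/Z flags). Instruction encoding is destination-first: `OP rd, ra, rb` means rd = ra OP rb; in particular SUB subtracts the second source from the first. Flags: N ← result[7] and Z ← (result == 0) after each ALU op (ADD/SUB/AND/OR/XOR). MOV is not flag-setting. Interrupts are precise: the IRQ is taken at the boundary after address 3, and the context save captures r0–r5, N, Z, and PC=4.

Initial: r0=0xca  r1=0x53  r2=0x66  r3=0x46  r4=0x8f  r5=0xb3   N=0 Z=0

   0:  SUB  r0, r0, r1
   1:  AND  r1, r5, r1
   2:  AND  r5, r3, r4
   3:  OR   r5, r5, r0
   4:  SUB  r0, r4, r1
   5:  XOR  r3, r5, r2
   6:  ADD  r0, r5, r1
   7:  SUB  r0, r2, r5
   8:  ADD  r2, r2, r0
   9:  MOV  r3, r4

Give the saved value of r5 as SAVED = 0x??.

after  0: r0=0x77 r1=0x53 r2=0x66 r3=0x46 r4=0x8f r5=0xb3  N=0 Z=0
after  1: r0=0x77 r1=0x13 r2=0x66 r3=0x46 r4=0x8f r5=0xb3  N=0 Z=0
after  2: r0=0x77 r1=0x13 r2=0x66 r3=0x46 r4=0x8f r5=0x06  N=0 Z=0
after  3: r0=0x77 r1=0x13 r2=0x66 r3=0x46 r4=0x8f r5=0x77  N=0 Z=0
-- IRQ taken; context saved, return-PC = 4 --

SAVED = 0x77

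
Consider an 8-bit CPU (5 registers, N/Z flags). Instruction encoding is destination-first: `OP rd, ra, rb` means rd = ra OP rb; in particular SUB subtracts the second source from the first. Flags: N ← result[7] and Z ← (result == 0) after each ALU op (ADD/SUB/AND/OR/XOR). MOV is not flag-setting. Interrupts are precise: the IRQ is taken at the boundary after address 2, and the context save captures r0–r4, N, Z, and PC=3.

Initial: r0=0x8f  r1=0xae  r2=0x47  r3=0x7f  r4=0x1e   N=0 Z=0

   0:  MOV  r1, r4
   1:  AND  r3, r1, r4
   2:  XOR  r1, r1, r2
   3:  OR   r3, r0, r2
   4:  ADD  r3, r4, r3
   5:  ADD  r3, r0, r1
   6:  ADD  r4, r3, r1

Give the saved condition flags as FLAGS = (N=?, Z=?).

FLAGS = (N=0, Z=0)

after  0: r0=0x8f r1=0x1e r2=0x47 r3=0x7f r4=0x1e  N=0 Z=0
after  1: r0=0x8f r1=0x1e r2=0x47 r3=0x1e r4=0x1e  N=0 Z=0
after  2: r0=0x8f r1=0x59 r2=0x47 r3=0x1e r4=0x1e  N=0 Z=0
-- IRQ taken; context saved, return-PC = 3 --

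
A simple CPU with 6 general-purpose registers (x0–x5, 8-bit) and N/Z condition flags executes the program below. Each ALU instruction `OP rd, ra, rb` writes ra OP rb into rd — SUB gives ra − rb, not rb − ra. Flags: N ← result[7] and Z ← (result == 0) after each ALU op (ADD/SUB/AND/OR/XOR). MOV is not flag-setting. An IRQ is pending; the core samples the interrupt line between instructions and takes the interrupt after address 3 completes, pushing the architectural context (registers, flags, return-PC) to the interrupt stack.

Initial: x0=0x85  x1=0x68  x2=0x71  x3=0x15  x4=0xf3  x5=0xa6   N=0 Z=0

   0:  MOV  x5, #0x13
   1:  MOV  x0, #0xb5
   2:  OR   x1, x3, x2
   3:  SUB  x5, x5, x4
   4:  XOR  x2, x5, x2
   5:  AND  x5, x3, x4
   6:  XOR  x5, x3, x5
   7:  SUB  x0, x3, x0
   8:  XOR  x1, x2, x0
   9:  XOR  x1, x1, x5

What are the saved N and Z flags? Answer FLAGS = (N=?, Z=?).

FLAGS = (N=0, Z=0)

after  0: x0=0x85 x1=0x68 x2=0x71 x3=0x15 x4=0xf3 x5=0x13  N=0 Z=0
after  1: x0=0xb5 x1=0x68 x2=0x71 x3=0x15 x4=0xf3 x5=0x13  N=0 Z=0
after  2: x0=0xb5 x1=0x75 x2=0x71 x3=0x15 x4=0xf3 x5=0x13  N=0 Z=0
after  3: x0=0xb5 x1=0x75 x2=0x71 x3=0x15 x4=0xf3 x5=0x20  N=0 Z=0
-- IRQ taken; context saved, return-PC = 4 --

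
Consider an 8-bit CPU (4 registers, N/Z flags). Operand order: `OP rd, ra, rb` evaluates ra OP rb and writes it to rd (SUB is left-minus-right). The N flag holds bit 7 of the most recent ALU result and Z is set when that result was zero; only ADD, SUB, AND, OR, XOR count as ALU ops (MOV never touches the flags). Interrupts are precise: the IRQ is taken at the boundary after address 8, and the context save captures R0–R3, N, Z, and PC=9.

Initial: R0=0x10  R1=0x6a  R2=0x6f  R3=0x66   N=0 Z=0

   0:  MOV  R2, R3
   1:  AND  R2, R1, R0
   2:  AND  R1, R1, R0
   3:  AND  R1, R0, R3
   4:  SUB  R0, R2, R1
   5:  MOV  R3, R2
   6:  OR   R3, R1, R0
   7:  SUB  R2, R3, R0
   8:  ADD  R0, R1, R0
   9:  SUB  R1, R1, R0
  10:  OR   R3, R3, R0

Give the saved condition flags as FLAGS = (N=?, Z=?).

FLAGS = (N=0, Z=1)

after  0: R0=0x10 R1=0x6a R2=0x66 R3=0x66  N=0 Z=0
after  1: R0=0x10 R1=0x6a R2=0x00 R3=0x66  N=0 Z=1
after  2: R0=0x10 R1=0x00 R2=0x00 R3=0x66  N=0 Z=1
after  3: R0=0x10 R1=0x00 R2=0x00 R3=0x66  N=0 Z=1
after  4: R0=0x00 R1=0x00 R2=0x00 R3=0x66  N=0 Z=1
after  5: R0=0x00 R1=0x00 R2=0x00 R3=0x00  N=0 Z=1
after  6: R0=0x00 R1=0x00 R2=0x00 R3=0x00  N=0 Z=1
after  7: R0=0x00 R1=0x00 R2=0x00 R3=0x00  N=0 Z=1
after  8: R0=0x00 R1=0x00 R2=0x00 R3=0x00  N=0 Z=1
-- IRQ taken; context saved, return-PC = 9 --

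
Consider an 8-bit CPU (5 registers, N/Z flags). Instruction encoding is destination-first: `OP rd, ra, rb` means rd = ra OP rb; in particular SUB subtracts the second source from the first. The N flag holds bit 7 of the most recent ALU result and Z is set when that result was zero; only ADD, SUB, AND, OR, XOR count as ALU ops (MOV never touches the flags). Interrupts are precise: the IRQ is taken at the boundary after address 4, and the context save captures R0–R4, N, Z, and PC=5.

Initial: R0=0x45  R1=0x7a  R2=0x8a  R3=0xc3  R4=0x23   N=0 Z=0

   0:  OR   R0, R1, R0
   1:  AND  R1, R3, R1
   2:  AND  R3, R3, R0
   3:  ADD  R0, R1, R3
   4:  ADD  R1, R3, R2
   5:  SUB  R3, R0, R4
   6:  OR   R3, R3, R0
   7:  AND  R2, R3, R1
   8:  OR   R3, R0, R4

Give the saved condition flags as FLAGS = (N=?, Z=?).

FLAGS = (N=1, Z=0)

after  0: R0=0x7f R1=0x7a R2=0x8a R3=0xc3 R4=0x23  N=0 Z=0
after  1: R0=0x7f R1=0x42 R2=0x8a R3=0xc3 R4=0x23  N=0 Z=0
after  2: R0=0x7f R1=0x42 R2=0x8a R3=0x43 R4=0x23  N=0 Z=0
after  3: R0=0x85 R1=0x42 R2=0x8a R3=0x43 R4=0x23  N=1 Z=0
after  4: R0=0x85 R1=0xcd R2=0x8a R3=0x43 R4=0x23  N=1 Z=0
-- IRQ taken; context saved, return-PC = 5 --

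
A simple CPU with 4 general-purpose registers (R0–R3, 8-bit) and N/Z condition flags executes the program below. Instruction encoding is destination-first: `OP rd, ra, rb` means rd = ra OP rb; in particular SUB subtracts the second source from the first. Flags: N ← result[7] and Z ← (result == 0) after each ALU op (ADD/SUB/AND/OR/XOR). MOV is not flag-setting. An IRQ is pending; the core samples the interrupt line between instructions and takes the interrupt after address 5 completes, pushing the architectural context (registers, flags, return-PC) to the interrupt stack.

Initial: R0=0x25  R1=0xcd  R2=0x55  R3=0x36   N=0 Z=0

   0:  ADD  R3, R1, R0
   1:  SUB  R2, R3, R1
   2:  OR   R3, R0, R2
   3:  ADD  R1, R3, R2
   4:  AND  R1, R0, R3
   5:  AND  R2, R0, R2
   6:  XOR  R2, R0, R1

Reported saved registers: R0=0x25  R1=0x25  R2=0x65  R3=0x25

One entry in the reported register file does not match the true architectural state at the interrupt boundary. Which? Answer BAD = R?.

BAD = R2

after  0: R0=0x25 R1=0xcd R2=0x55 R3=0xf2  N=1 Z=0
after  1: R0=0x25 R1=0xcd R2=0x25 R3=0xf2  N=0 Z=0
after  2: R0=0x25 R1=0xcd R2=0x25 R3=0x25  N=0 Z=0
after  3: R0=0x25 R1=0x4a R2=0x25 R3=0x25  N=0 Z=0
after  4: R0=0x25 R1=0x25 R2=0x25 R3=0x25  N=0 Z=0
after  5: R0=0x25 R1=0x25 R2=0x25 R3=0x25  N=0 Z=0
-- IRQ taken; context saved, return-PC = 6 --
mismatch: R2: reported 0x65 vs actual 0x25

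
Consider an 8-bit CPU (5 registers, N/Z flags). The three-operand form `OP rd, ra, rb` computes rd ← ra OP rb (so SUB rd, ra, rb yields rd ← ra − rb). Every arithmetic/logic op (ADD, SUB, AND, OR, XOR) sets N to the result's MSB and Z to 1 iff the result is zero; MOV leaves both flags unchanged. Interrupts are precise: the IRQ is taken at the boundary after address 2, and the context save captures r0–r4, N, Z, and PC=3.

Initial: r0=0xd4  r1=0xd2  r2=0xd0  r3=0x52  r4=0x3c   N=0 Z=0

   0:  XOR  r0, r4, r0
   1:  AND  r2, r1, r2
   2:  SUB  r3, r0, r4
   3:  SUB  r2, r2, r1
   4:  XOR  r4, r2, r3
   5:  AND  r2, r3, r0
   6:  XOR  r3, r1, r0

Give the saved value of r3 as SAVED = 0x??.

after  0: r0=0xe8 r1=0xd2 r2=0xd0 r3=0x52 r4=0x3c  N=1 Z=0
after  1: r0=0xe8 r1=0xd2 r2=0xd0 r3=0x52 r4=0x3c  N=1 Z=0
after  2: r0=0xe8 r1=0xd2 r2=0xd0 r3=0xac r4=0x3c  N=1 Z=0
-- IRQ taken; context saved, return-PC = 3 --

SAVED = 0xac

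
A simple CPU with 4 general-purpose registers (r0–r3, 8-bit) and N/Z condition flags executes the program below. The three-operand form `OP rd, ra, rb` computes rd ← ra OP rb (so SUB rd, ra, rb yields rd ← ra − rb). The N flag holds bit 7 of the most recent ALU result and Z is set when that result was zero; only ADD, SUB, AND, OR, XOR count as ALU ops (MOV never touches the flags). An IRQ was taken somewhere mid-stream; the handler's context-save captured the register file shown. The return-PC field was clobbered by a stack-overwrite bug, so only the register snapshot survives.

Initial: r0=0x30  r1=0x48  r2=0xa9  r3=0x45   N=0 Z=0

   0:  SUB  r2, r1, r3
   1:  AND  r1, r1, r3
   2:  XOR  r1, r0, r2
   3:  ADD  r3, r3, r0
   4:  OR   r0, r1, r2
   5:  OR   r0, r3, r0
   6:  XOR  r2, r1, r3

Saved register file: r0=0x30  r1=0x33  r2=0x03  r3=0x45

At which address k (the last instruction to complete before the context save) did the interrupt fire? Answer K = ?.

after  0: r0=0x30 r1=0x48 r2=0x03 r3=0x45  N=0 Z=0
after  1: r0=0x30 r1=0x40 r2=0x03 r3=0x45  N=0 Z=0
after  2: r0=0x30 r1=0x33 r2=0x03 r3=0x45  N=0 Z=0
-- IRQ taken; context saved, return-PC = 3 --

K = 2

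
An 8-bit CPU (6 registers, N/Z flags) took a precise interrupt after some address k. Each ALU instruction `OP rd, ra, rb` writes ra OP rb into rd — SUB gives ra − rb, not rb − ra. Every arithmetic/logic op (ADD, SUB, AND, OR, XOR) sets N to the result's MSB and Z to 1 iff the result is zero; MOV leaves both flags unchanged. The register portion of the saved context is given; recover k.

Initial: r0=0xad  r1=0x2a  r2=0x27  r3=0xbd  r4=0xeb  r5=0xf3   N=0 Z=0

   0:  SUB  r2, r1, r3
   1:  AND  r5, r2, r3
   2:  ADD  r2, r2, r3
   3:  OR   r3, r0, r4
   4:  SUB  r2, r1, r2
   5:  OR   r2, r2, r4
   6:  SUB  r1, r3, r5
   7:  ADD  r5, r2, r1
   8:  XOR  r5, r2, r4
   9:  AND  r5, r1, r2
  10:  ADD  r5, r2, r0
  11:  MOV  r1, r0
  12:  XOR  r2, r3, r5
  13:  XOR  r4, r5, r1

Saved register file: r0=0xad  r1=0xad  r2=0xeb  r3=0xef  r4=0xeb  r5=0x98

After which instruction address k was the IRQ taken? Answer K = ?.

after  0: r0=0xad r1=0x2a r2=0x6d r3=0xbd r4=0xeb r5=0xf3  N=0 Z=0
after  1: r0=0xad r1=0x2a r2=0x6d r3=0xbd r4=0xeb r5=0x2d  N=0 Z=0
after  2: r0=0xad r1=0x2a r2=0x2a r3=0xbd r4=0xeb r5=0x2d  N=0 Z=0
after  3: r0=0xad r1=0x2a r2=0x2a r3=0xef r4=0xeb r5=0x2d  N=1 Z=0
after  4: r0=0xad r1=0x2a r2=0x00 r3=0xef r4=0xeb r5=0x2d  N=0 Z=1
after  5: r0=0xad r1=0x2a r2=0xeb r3=0xef r4=0xeb r5=0x2d  N=1 Z=0
after  6: r0=0xad r1=0xc2 r2=0xeb r3=0xef r4=0xeb r5=0x2d  N=1 Z=0
after  7: r0=0xad r1=0xc2 r2=0xeb r3=0xef r4=0xeb r5=0xad  N=1 Z=0
after  8: r0=0xad r1=0xc2 r2=0xeb r3=0xef r4=0xeb r5=0x00  N=0 Z=1
after  9: r0=0xad r1=0xc2 r2=0xeb r3=0xef r4=0xeb r5=0xc2  N=1 Z=0
after 10: r0=0xad r1=0xc2 r2=0xeb r3=0xef r4=0xeb r5=0x98  N=1 Z=0
after 11: r0=0xad r1=0xad r2=0xeb r3=0xef r4=0xeb r5=0x98  N=1 Z=0
-- IRQ taken; context saved, return-PC = 12 --

K = 11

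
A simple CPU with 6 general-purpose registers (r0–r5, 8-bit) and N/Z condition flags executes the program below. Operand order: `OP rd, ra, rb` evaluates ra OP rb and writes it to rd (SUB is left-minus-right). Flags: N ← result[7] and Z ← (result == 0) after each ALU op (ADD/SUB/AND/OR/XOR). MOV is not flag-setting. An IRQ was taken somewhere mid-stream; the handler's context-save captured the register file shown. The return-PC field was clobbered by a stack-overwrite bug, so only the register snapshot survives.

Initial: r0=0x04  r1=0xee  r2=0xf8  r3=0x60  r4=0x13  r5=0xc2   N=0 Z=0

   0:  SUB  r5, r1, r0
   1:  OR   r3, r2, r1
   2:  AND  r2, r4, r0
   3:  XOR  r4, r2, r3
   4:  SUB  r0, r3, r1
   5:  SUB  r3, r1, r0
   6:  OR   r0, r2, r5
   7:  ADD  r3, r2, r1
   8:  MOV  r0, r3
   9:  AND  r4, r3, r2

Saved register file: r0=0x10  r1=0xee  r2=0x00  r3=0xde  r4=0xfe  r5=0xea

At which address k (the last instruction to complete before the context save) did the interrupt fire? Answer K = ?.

after  0: r0=0x04 r1=0xee r2=0xf8 r3=0x60 r4=0x13 r5=0xea  N=1 Z=0
after  1: r0=0x04 r1=0xee r2=0xf8 r3=0xfe r4=0x13 r5=0xea  N=1 Z=0
after  2: r0=0x04 r1=0xee r2=0x00 r3=0xfe r4=0x13 r5=0xea  N=0 Z=1
after  3: r0=0x04 r1=0xee r2=0x00 r3=0xfe r4=0xfe r5=0xea  N=1 Z=0
after  4: r0=0x10 r1=0xee r2=0x00 r3=0xfe r4=0xfe r5=0xea  N=0 Z=0
after  5: r0=0x10 r1=0xee r2=0x00 r3=0xde r4=0xfe r5=0xea  N=1 Z=0
-- IRQ taken; context saved, return-PC = 6 --

K = 5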